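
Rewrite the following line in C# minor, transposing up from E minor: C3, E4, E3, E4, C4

A3 C#5 C#4 C#5 A4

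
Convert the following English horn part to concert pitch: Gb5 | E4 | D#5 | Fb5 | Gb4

Cb5 A3 G#4 Bbb4 Cb4

Written C4 on the English horn sounds as F3, a perfect fifth lower; apply that shift to every note.
Gb5 to Cb5
E4 to A3
D#5 to G#4
Fb5 to Bbb4
Gb4 to Cb4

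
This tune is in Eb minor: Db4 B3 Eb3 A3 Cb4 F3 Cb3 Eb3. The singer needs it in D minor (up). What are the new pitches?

Eb minor to D minor up is a major seventh, so every note moves up by that interval.
Db4 -> C5
B3 -> A#4
Eb3 -> D4
A3 -> G#4
Cb4 -> Bb4
F3 -> E4
Cb3 -> Bb3
Eb3 -> D4

C5 A#4 D4 G#4 Bb4 E4 Bb3 D4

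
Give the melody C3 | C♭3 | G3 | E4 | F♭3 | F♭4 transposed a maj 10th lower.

C3 down a major tenth is Ab1.
Cb3 down a major tenth is Abb1.
A major tenth down from G3 gives Eb2.
E4: a tenth down reaches C, and 16 semitones makes it C3.
Fb3 down a major tenth is Dbb2.
A major tenth down from Fb4 gives Dbb3.

Ab1 Abb1 Eb2 C3 Dbb2 Dbb3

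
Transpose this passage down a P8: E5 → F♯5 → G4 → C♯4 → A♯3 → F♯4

E5 gives E4
F#5 gives F#4
G4 gives G3
C#4 gives C#3
A#3 gives A#2
F#4 gives F#3

E4 F#4 G3 C#3 A#2 F#3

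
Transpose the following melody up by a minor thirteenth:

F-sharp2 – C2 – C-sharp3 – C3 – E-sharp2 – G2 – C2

F#2 becomes D4
C2 becomes Ab3
C#3 becomes A4
C3 becomes Ab4
E#2 becomes C#4
G2 becomes Eb4
C2 becomes Ab3

D4 Ab3 A4 Ab4 C#4 Eb4 Ab3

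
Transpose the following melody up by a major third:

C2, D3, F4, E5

C2 becomes E2
D3 becomes F#3
F4 becomes A4
E5 becomes G#5

E2 F#3 A4 G#5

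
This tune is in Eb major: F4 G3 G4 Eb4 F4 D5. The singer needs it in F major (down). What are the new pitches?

G3 A2 A3 F3 G3 E4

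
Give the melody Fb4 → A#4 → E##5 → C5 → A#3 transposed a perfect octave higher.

Fb5 A#5 E##6 C6 A#4

Fb4 to Fb5
A#4 to A#5
E##5 to E##6
C5 to C6
A#3 to A#4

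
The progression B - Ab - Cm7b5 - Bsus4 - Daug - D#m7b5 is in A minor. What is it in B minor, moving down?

C# Bb Dm7b5 C#sus4 Eaug E#m7b5

A minor down to B minor is a minor seventh; each chord root moves by that interval while the quality stays the same.
B: root B down a minor seventh → C#, giving C#.
Ab: root Ab down a minor seventh → Bb, giving Bb.
Cm7b5: root C down a minor seventh → D, giving Dm7b5.
Bsus4: root B down a minor seventh → C#, giving C#sus4.
Daug: root D down a minor seventh → E, giving Eaug.
D#m7b5: root D# down a minor seventh → E#, giving E#m7b5.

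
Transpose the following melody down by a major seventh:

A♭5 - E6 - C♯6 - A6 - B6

Bbb4 F5 D5 Bb5 C6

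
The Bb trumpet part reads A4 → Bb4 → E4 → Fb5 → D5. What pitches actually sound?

G4 Ab4 D4 Ebb5 C5

Written C4 on the Bb trumpet sounds as Bb3, a major second lower; apply that shift to every note.
A4 gives G4
Bb4 gives Ab4
E4 gives D4
Fb5 gives Ebb5
D5 gives C5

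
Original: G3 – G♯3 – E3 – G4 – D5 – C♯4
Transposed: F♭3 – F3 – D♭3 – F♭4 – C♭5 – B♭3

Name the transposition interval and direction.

Take the first pair: G3 → Fb3. G to F spans 2 letter names, so the interval is some kind of second.
Fb3 to G3 is 3 semitones, which makes it an augmented second; the second version is lower, so the direction is down.
Checking another pair — C#4 → Bb3 — gives the same interval.

down an augmented second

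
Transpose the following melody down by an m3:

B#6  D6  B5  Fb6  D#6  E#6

B#6 gives G##6
D6 gives B5
B5 gives G#5
Fb6 gives Db6
D#6 gives B#5
E#6 gives C##6

G##6 B5 G#5 Db6 B#5 C##6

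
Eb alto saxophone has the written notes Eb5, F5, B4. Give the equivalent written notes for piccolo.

Gb3 Ab3 D3

First find concert pitch: the Eb alto saxophone sounds a major sixth below written, so Eb5 F5 B4 sounds Gb4 Ab4 D4.
Then write for piccolo: it sounds a perfect octave above written, so the part must be a perfect octave below concert.
Gb4 → Gb3
Ab4 → Ab3
D4 → D3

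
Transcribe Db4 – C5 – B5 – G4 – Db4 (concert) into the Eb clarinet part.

Written C4 sounds as Eb4 on the Eb clarinet, so concert pitches are written a minor third down.
Db4 to Bb3
C5 to A4
B5 to G#5
G4 to E4
Db4 to Bb3

Bb3 A4 G#5 E4 Bb3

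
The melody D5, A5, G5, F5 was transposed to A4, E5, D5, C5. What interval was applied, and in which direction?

down a perfect fourth

Take the first pair: D5 → A4. D to A spans 4 letter names, so the interval is some kind of fourth.
A4 to D5 is 5 semitones, which makes it a perfect fourth; the second version is lower, so the direction is down.
Checking another pair — F5 → C5 — gives the same interval.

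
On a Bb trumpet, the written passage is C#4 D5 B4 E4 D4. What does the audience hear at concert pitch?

B3 C5 A4 D4 C4

Written C4 on the Bb trumpet sounds as Bb3, a major second lower; apply that shift to every note.
C#4 to B3
D5 to C5
B4 to A4
E4 to D4
D4 to C4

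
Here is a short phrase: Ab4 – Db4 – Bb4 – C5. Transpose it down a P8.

Ab3 Db3 Bb3 C4

Ab4 gives Ab3
Db4 gives Db3
Bb4 gives Bb3
C5 gives C4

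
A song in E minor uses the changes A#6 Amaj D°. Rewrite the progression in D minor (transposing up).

E minor up to D minor is a minor seventh; each chord root moves by that interval while the quality stays the same.
A#6: root A# up a minor seventh → G#, giving G#6.
Amaj: root A up a minor seventh → G, giving Gmaj.
D°: root D up a minor seventh → C, giving C°.

G#6 Gmaj C°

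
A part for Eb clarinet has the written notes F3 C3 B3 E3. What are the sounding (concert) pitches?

The Eb clarinet sounds a minor third above written, so transpose each written note up a minor third.
F3 to Ab3
C3 to Eb3
B3 to D4
E3 to G3

Ab3 Eb3 D4 G3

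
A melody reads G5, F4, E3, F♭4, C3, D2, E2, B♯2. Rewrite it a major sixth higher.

E6 D5 C#4 Db5 A3 B2 C#3 G##3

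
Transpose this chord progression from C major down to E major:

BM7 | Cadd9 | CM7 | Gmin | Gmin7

D#M7 Eadd9 EM7 Bmin Bmin7

C major down to E major is a minor sixth; each chord root moves by that interval while the quality stays the same.
BM7: root B down a minor sixth → D#, giving D#M7.
Cadd9: root C down a minor sixth → E, giving Eadd9.
CM7: root C down a minor sixth → E, giving EM7.
Gmin: root G down a minor sixth → B, giving Bmin.
Gmin7: root G down a minor sixth → B, giving Bmin7.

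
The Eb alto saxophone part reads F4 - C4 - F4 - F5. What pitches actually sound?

Ab3 Eb3 Ab3 Ab4

The Eb alto saxophone sounds a major sixth below written, so transpose each written note down a major sixth.
F4 to Ab3
C4 to Eb3
F4 to Ab3
F5 to Ab4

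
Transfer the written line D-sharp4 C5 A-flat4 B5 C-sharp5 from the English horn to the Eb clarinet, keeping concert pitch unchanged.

E#3 D4 Bb3 C#5 D#4

First find concert pitch: the English horn sounds a perfect fifth below written, so D-sharp4 C5 A-flat4 B5 C-sharp5 sounds G#3 F4 Db4 E5 F#4.
Then write for Eb clarinet: it sounds a minor third above written, so the part must be a minor third below concert.
G#3 → E#3
F4 → D4
Db4 → Bb3
E5 → C#5
F#4 → D#4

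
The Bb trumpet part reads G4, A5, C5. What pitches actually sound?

Written C4 on the Bb trumpet sounds as Bb3, a major second lower; apply that shift to every note.
G4 -> F4
A5 -> G5
C5 -> Bb4

F4 G5 Bb4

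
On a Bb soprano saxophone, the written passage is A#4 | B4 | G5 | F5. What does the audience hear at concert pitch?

G#4 A4 F5 Eb5

The Bb soprano saxophone sounds a major second below written, so transpose each written note down a major second.
A#4 -> G#4
B4 -> A4
G5 -> F5
F5 -> Eb5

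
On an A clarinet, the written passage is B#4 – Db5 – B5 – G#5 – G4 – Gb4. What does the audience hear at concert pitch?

G##4 Bb4 G#5 E#5 E4 Eb4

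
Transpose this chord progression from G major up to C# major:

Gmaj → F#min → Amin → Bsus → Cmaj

C#maj B#min D#min E#sus F#maj

G major up to C# major is an augmented fourth; each chord root moves by that interval while the quality stays the same.
Gmaj: root G up an augmented fourth → C#, giving C#maj.
F#min: root F# up an augmented fourth → B#, giving B#min.
Amin: root A up an augmented fourth → D#, giving D#min.
Bsus: root B up an augmented fourth → E#, giving E#sus.
Cmaj: root C up an augmented fourth → F#, giving F#maj.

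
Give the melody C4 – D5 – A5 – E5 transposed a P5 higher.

A perfect fifth up from C4 gives G4.
D5 up a perfect fifth is A5.
A perfect fifth up from A5 gives E6.
A perfect fifth up from E5 gives B5.

G4 A5 E6 B5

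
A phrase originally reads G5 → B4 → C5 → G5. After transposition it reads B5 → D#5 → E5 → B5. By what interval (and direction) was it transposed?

up a major third

From G5 to B5 is 3 letter names — a third of some quality.
G5 to B5 is 4 semitones, which makes it a major third; the second version is higher, so the direction is up.
Checking another pair — G5 → B5 — gives the same interval.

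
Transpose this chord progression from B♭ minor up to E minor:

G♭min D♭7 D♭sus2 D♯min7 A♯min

B♭ minor up to E minor is an augmented fourth; each chord root moves by that interval while the quality stays the same.
G♭min: root G♭ up an augmented fourth → C, giving Cmin.
D♭7: root D♭ up an augmented fourth → G, giving G7.
D♭sus2: root D♭ up an augmented fourth → G, giving Gsus2.
D♯min7: root D♯ up an augmented fourth → G##, giving G##min7.
A♯min: root A♯ up an augmented fourth → D##, giving D##min.

Cmin G7 Gsus2 G##min7 D##min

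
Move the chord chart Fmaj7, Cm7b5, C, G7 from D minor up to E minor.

D minor up to E minor is a major second; each chord root moves by that interval while the quality stays the same.
Fmaj7: root F up a major second → G, giving Gmaj7.
Cm7b5: root C up a major second → D, giving Dm7b5.
C: root C up a major second → D, giving D.
G7: root G up a major second → A, giving A7.

Gmaj7 Dm7b5 D A7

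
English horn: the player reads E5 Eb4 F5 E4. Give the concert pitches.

A4 Ab3 Bb4 A3

The English horn sounds a perfect fifth below written, so transpose each written note down a perfect fifth.
E5 -> A4
Eb4 -> Ab3
F5 -> Bb4
E4 -> A3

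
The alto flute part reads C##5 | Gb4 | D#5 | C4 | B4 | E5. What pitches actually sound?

G##4 Db4 A#4 G3 F#4 B4

Written C4 on the alto flute sounds as G3, a perfect fourth lower; apply that shift to every note.
C##5 becomes G##4
Gb4 becomes Db4
D#5 becomes A#4
C4 becomes G3
B4 becomes F#4
E5 becomes B4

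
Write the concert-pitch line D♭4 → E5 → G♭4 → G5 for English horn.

The English horn sounds a perfect fifth below written, so the written part must be a perfect fifth above concert — transpose each note up.
Db4 -> Ab4
E5 -> B5
Gb4 -> Db5
G5 -> D6

Ab4 B5 Db5 D6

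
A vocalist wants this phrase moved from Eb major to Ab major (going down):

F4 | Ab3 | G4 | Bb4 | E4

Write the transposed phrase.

From Eb down to Ab is a perfect fifth; apply that to each pitch.
F4 -> Bb3
Ab3 -> Db3
G4 -> C4
Bb4 -> Eb4
E4 -> A3

Bb3 Db3 C4 Eb4 A3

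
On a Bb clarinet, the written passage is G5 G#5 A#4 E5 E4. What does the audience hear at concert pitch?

The Bb clarinet sounds a major second below written, so transpose each written note down a major second.
G5 becomes F5
G#5 becomes F#5
A#4 becomes G#4
E5 becomes D5
E4 becomes D4

F5 F#5 G#4 D5 D4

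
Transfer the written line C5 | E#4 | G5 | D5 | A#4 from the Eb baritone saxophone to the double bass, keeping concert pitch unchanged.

Eb4 G#3 Bb4 F4 C#4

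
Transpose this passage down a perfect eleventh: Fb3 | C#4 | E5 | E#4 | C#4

Cb2 G#2 B3 B#2 G#2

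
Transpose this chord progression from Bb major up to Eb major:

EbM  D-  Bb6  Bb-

AbM G- Eb6 Eb-

Bb major up to Eb major is a perfect fourth; each chord root moves by that interval while the quality stays the same.
EbM: root Eb up a perfect fourth → Ab, giving AbM.
D-: root D up a perfect fourth → G, giving G-.
Bb6: root Bb up a perfect fourth → Eb, giving Eb6.
Bb-: root Bb up a perfect fourth → Eb, giving Eb-.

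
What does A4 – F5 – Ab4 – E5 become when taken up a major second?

B4 G5 Bb4 F#5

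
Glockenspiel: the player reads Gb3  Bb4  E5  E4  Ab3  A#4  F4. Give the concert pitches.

The glockenspiel sounds a perfect fifteenth above written, so transpose each written note up a perfect fifteenth.
Gb3 -> Gb5
Bb4 -> Bb6
E5 -> E7
E4 -> E6
Ab3 -> Ab5
A#4 -> A#6
F4 -> F6

Gb5 Bb6 E7 E6 Ab5 A#6 F6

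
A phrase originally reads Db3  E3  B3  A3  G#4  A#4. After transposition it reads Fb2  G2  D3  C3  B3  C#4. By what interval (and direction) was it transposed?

down a major sixth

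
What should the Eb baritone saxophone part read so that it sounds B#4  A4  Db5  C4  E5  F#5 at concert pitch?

Written C4 sounds as Eb2 on the Eb baritone saxophone, so concert pitches are written a major thirteenth up.
B#4 becomes G##6
A4 becomes F#6
Db5 becomes Bb6
C4 becomes A5
E5 becomes C#7
F#5 becomes D#7

G##6 F#6 Bb6 A5 C#7 D#7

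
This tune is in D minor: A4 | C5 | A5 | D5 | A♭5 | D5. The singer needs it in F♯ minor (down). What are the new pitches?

From D down to F♯ is a minor sixth; apply that to each pitch.
A4 gives C#4
C5 gives E4
A5 gives C#5
D5 gives F#4
Ab5 gives C5
D5 gives F#4

C#4 E4 C#5 F#4 C5 F#4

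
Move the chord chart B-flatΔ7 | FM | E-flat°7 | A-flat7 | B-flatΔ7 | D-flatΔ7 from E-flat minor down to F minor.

CΔ7 GM F°7 Bb7 CΔ7 EbΔ7

E-flat minor down to F minor is a minor seventh; each chord root moves by that interval while the quality stays the same.
B-flatΔ7: root B-flat down a minor seventh → C, giving CΔ7.
FM: root F down a minor seventh → G, giving GM.
E-flat°7: root E-flat down a minor seventh → F, giving F°7.
A-flat7: root A-flat down a minor seventh → Bb, giving Bb7.
B-flatΔ7: root B-flat down a minor seventh → C, giving CΔ7.
D-flatΔ7: root D-flat down a minor seventh → Eb, giving EbΔ7.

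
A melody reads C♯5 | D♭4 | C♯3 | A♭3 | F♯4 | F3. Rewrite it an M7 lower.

D4 Ebb3 D2 Bbb2 G3 Gb2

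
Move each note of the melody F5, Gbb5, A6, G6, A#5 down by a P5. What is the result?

Bb4 Cbb5 D6 C6 D#5

F5 -> Bb4
Gbb5 -> Cbb5
A6 -> D6
G6 -> C6
A#5 -> D#5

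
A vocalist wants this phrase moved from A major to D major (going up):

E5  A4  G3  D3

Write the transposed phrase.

A5 D5 C4 G3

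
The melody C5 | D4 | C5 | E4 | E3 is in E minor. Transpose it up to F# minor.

E minor to F# minor up is a major second, so every note moves up by that interval.
C5 -> D5
D4 -> E4
C5 -> D5
E4 -> F#4
E3 -> F#3

D5 E4 D5 F#4 F#3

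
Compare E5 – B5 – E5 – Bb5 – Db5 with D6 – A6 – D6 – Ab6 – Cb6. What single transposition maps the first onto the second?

From E5 to D6 is 7 letter names — a seventh of some quality.
E5 to D6 is 10 semitones, which makes it a minor seventh; the second version is higher, so the direction is up.
Checking another pair — Db5 → Cb6 — gives the same interval.

up a minor seventh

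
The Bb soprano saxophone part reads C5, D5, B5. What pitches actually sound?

Written C4 on the Bb soprano saxophone sounds as Bb3, a major second lower; apply that shift to every note.
C5 becomes Bb4
D5 becomes C5
B5 becomes A5

Bb4 C5 A5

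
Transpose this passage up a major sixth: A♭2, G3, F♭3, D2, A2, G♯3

F3 E4 Db4 B2 F#3 E#4

Ab2: a sixth up reaches F, and 9 semitones makes it F3.
A major sixth up from G3 gives E4.
A major sixth up from Fb3 gives Db4.
D2 up a major sixth is B2.
A major sixth up from A2 gives F#3.
G#3 up a major sixth is E#4.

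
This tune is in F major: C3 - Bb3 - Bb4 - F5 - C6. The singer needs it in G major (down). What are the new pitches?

F major to G major down is a minor seventh, so every note moves down by that interval.
C3 to D2
Bb3 to C3
Bb4 to C4
F5 to G4
C6 to D5

D2 C3 C4 G4 D5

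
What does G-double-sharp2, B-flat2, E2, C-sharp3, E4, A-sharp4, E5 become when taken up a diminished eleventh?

C#4 Ebb4 Ab3 F4 Ab5 D6 Ab6

G##2: an eleventh up reaches C, and 16 semitones makes it C#4.
A diminished eleventh up from Bb2 gives Ebb4.
E2: an eleventh up reaches A, and 16 semitones makes it Ab3.
C#3: an eleventh up reaches F, and 16 semitones makes it F4.
A diminished eleventh up from E4 gives Ab5.
A#4: an eleventh up reaches D, and 16 semitones makes it D6.
A diminished eleventh up from E5 gives Ab6.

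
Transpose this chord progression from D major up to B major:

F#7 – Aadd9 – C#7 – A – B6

D#7 F#add9 A#7 F# G#6

D major up to B major is a major sixth; each chord root moves by that interval while the quality stays the same.
F#7: root F# up a major sixth → D#, giving D#7.
Aadd9: root A up a major sixth → F#, giving F#add9.
C#7: root C# up a major sixth → A#, giving A#7.
A: root A up a major sixth → F#, giving F#.
B6: root B up a major sixth → G#, giving G#6.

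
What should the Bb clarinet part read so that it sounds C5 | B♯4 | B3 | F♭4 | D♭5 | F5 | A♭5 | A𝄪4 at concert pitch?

Written C4 sounds as Bb3 on the Bb clarinet, so concert pitches are written a major second up.
C5 gives D5
B#4 gives C##5
B3 gives C#4
Fb4 gives Gb4
Db5 gives Eb5
F5 gives G5
Ab5 gives Bb5
A##4 gives B##4

D5 C##5 C#4 Gb4 Eb5 G5 Bb5 B##4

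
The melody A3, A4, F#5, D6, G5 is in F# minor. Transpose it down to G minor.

F# minor to G minor down is a major seventh, so every note moves down by that interval.
A3 -> Bb2
A4 -> Bb3
F#5 -> G4
D6 -> Eb5
G5 -> Ab4

Bb2 Bb3 G4 Eb5 Ab4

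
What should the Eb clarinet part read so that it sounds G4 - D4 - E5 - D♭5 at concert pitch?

E4 B3 C#5 Bb4

Written C4 sounds as Eb4 on the Eb clarinet, so concert pitches are written a minor third down.
G4 becomes E4
D4 becomes B3
E5 becomes C#5
Db5 becomes Bb4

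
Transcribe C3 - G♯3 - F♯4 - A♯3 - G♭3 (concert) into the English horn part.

G3 D#4 C#5 E#4 Db4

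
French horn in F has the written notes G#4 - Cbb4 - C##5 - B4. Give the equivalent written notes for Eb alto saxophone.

First find concert pitch: the French horn in F sounds a perfect fifth below written, so G#4 Cbb4 C##5 B4 sounds C#4 Fbb3 F##4 E4.
Then write for Eb alto saxophone: it sounds a major sixth below written, so the part must be a major sixth above concert.
C#4 → A#4
Fbb3 → Dbb4
F##4 → D##5
E4 → C#5

A#4 Dbb4 D##5 C#5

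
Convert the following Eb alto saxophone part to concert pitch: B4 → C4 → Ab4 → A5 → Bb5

D4 Eb3 Cb4 C5 Db5

The Eb alto saxophone sounds a major sixth below written, so transpose each written note down a major sixth.
B4 -> D4
C4 -> Eb3
Ab4 -> Cb4
A5 -> C5
Bb5 -> Db5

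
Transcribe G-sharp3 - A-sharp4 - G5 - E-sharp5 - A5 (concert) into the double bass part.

G#4 A#5 G6 E#6 A6

The double bass sounds a perfect octave below written, so the written part must be a perfect octave above concert — transpose each note up.
G#3 becomes G#4
A#4 becomes A#5
G5 becomes G6
E#5 becomes E#6
A5 becomes A6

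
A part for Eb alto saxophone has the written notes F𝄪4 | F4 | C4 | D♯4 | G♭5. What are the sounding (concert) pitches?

A#3 Ab3 Eb3 F#3 Bbb4

Written C4 on the Eb alto saxophone sounds as Eb3, a major sixth lower; apply that shift to every note.
F##4 -> A#3
F4 -> Ab3
C4 -> Eb3
D#4 -> F#3
Gb5 -> Bbb4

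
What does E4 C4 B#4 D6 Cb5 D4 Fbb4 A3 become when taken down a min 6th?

G#3 E3 D##4 F#5 Eb4 F#3 Abb3 C#3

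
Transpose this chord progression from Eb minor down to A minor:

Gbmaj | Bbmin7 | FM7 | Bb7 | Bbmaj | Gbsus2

Cmaj Emin7 BM7 E7 Emaj Csus2

Eb minor down to A minor is a diminished fifth; each chord root moves by that interval while the quality stays the same.
Gbmaj: root Gb down a diminished fifth → C, giving Cmaj.
Bbmin7: root Bb down a diminished fifth → E, giving Emin7.
FM7: root F down a diminished fifth → B, giving BM7.
Bb7: root Bb down a diminished fifth → E, giving E7.
Bbmaj: root Bb down a diminished fifth → E, giving Emaj.
Gbsus2: root Gb down a diminished fifth → C, giving Csus2.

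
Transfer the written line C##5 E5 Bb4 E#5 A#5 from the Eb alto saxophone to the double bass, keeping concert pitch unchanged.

E#5 G5 Db5 G#5 C#6

First find concert pitch: the Eb alto saxophone sounds a major sixth below written, so C##5 E5 Bb4 E#5 A#5 sounds E#4 G4 Db4 G#4 C#5.
Then write for double bass: it sounds a perfect octave below written, so the part must be a perfect octave above concert.
E#4 → E#5
G4 → G5
Db4 → Db5
G#4 → G#5
C#5 → C#6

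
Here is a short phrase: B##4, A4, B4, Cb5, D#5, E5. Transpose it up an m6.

G##5 F5 G5 Abb5 B5 C6

B##4: a sixth up reaches G, and 8 semitones makes it G##5.
A minor sixth up from A4 gives F5.
B4 up a minor sixth is G5.
Cb5: a sixth up reaches A, and 8 semitones makes it Abb5.
A minor sixth up from D#5 gives B5.
E5 up a minor sixth is C6.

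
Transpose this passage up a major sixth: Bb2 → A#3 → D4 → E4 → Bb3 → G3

G3 F##4 B4 C#5 G4 E4

Bb2 gives G3
A#3 gives F##4
D4 gives B4
E4 gives C#5
Bb3 gives G4
G3 gives E4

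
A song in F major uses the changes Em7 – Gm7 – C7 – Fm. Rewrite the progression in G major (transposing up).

F#m7 Am7 D7 Gm

F major up to G major is a major second; each chord root moves by that interval while the quality stays the same.
Em7: root E up a major second → F#, giving F#m7.
Gm7: root G up a major second → A, giving Am7.
C7: root C up a major second → D, giving D7.
Fm: root F up a major second → G, giving Gm.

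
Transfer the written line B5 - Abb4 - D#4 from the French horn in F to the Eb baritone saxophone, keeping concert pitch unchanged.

First find concert pitch: the French horn in F sounds a perfect fifth below written, so B5 Abb4 D#4 sounds E5 Dbb4 G#3.
Then write for Eb baritone saxophone: it sounds a major thirteenth below written, so the part must be a major thirteenth above concert.
E5 → C#7
Dbb4 → Bbb5
G#3 → E#5

C#7 Bbb5 E#5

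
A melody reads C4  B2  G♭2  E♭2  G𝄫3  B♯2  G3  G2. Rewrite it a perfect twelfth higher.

G5 F#4 Db4 Bb3 Dbb5 F##4 D5 D4

A perfect twelfth up from C4 gives G5.
B2 up a perfect twelfth is F#4.
Gb2 up a perfect twelfth is Db4.
A perfect twelfth up from Eb2 gives Bb3.
Gbb3 up a perfect twelfth is Dbb5.
B#2 up a perfect twelfth is F##4.
G3 up a perfect twelfth is D5.
A perfect twelfth up from G2 gives D4.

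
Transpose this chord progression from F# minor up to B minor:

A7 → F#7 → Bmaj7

D7 B7 Emaj7

F# minor up to B minor is a perfect fourth; each chord root moves by that interval while the quality stays the same.
A7: root A up a perfect fourth → D, giving D7.
F#7: root F# up a perfect fourth → B, giving B7.
Bmaj7: root B up a perfect fourth → E, giving Emaj7.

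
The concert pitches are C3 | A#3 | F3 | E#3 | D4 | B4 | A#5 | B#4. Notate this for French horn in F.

The French horn in F sounds a perfect fifth below written, so the written part must be a perfect fifth above concert — transpose each note up.
C3 becomes G3
A#3 becomes E#4
F3 becomes C4
E#3 becomes B#3
D4 becomes A4
B4 becomes F#5
A#5 becomes E#6
B#4 becomes F##5

G3 E#4 C4 B#3 A4 F#5 E#6 F##5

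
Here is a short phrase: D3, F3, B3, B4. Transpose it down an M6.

F2 Ab2 D3 D4

D3 gives F2
F3 gives Ab2
B3 gives D3
B4 gives D4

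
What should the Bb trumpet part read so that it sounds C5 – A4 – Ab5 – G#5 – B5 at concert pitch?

D5 B4 Bb5 A#5 C#6

The Bb trumpet sounds a major second below written, so the written part must be a major second above concert — transpose each note up.
C5 -> D5
A4 -> B4
Ab5 -> Bb5
G#5 -> A#5
B5 -> C#6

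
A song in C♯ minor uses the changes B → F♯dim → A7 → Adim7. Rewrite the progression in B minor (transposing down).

A Edim G7 Gdim7

C♯ minor down to B minor is a major second; each chord root moves by that interval while the quality stays the same.
B: root B down a major second → A, giving A.
F♯dim: root F♯ down a major second → E, giving Edim.
A7: root A down a major second → G, giving G7.
Adim7: root A down a major second → G, giving Gdim7.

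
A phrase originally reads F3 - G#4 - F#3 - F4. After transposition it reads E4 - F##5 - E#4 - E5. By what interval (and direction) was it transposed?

up a major seventh

Take the first pair: F3 → E4. F to E spans 7 letter names, so the interval is some kind of seventh.
F3 to E4 is 11 semitones, which makes it a major seventh; the second version is higher, so the direction is up.
Checking another pair — F4 → E5 — gives the same interval.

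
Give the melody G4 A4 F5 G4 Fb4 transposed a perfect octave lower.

G3 A3 F4 G3 Fb3

G4 down a perfect octave is G3.
A4: an octave down reaches A, and 12 semitones makes it A3.
F5 down a perfect octave is F4.
G4 down a perfect octave is G3.
Fb4: an octave down reaches F, and 12 semitones makes it Fb3.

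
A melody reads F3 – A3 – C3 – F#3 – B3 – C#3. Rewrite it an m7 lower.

G2 B2 D2 G#2 C#3 D#2

F3 down a minor seventh is G2.
A minor seventh down from A3 gives B2.
A minor seventh down from C3 gives D2.
F#3 down a minor seventh is G#2.
A minor seventh down from B3 gives C#3.
A minor seventh down from C#3 gives D#2.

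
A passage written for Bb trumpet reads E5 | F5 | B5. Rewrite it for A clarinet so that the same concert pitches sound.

F5 Gb5 C6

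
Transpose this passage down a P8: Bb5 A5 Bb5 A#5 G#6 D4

Bb5 down a perfect octave is Bb4.
A5: an octave down reaches A, and 12 semitones makes it A4.
Bb5: an octave down reaches B, and 12 semitones makes it Bb4.
A perfect octave down from A#5 gives A#4.
A perfect octave down from G#6 gives G#5.
D4: an octave down reaches D, and 12 semitones makes it D3.

Bb4 A4 Bb4 A#4 G#5 D3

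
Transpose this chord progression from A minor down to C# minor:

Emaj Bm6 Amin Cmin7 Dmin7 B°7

A minor down to C# minor is a minor sixth; each chord root moves by that interval while the quality stays the same.
Emaj: root E down a minor sixth → G#, giving G#maj.
Bm6: root B down a minor sixth → D#, giving D#m6.
Amin: root A down a minor sixth → C#, giving C#min.
Cmin7: root C down a minor sixth → E, giving Emin7.
Dmin7: root D down a minor sixth → F#, giving F#min7.
B°7: root B down a minor sixth → D#, giving D#°7.

G#maj D#m6 C#min Emin7 F#min7 D#°7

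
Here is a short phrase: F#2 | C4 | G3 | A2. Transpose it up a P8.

F#2 becomes F#3
C4 becomes C5
G3 becomes G4
A2 becomes A3

F#3 C5 G4 A3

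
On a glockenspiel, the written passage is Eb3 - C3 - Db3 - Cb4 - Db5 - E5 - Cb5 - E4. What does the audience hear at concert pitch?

The glockenspiel sounds a perfect fifteenth above written, so transpose each written note up a perfect fifteenth.
Eb3 to Eb5
C3 to C5
Db3 to Db5
Cb4 to Cb6
Db5 to Db7
E5 to E7
Cb5 to Cb7
E4 to E6

Eb5 C5 Db5 Cb6 Db7 E7 Cb7 E6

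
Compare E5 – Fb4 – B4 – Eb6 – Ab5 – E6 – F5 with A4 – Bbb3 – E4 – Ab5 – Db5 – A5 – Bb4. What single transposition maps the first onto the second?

Take the first pair: E5 → A4. E to A spans 5 letter names, so the interval is some kind of fifth.
A4 to E5 is 7 semitones, which makes it a perfect fifth; the second version is lower, so the direction is down.
Checking another pair — F5 → Bb4 — gives the same interval.

down a perfect fifth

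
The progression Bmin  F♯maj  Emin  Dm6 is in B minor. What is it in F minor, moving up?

B minor up to F minor is a diminished fifth; each chord root moves by that interval while the quality stays the same.
Bmin: root B up a diminished fifth → F, giving Fmin.
F♯maj: root F♯ up a diminished fifth → C, giving Cmaj.
Emin: root E up a diminished fifth → Bb, giving Bbmin.
Dm6: root D up a diminished fifth → Ab, giving Abm6.

Fmin Cmaj Bbmin Abm6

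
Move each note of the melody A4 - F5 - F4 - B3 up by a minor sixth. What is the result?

A4 becomes F5
F5 becomes Db6
F4 becomes Db5
B3 becomes G4

F5 Db6 Db5 G4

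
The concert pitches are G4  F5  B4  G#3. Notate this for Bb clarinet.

A4 G5 C#5 A#3

Written C4 sounds as Bb3 on the Bb clarinet, so concert pitches are written a major second up.
G4 gives A4
F5 gives G5
B4 gives C#5
G#3 gives A#3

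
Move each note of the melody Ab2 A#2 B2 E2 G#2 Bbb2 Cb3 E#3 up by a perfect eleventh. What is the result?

Db4 D#4 E4 A3 C#4 Ebb4 Fb4 A#4

A perfect eleventh up from Ab2 gives Db4.
A perfect eleventh up from A#2 gives D#4.
B2 up a perfect eleventh is E4.
E2 up a perfect eleventh is A3.
G#2: an eleventh up reaches C, and 17 semitones makes it C#4.
Bbb2 up a perfect eleventh is Ebb4.
Cb3: an eleventh up reaches F, and 17 semitones makes it Fb4.
A perfect eleventh up from E#3 gives A#4.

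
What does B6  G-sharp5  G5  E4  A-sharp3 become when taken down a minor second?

B6 → A#6
G#5 → F##5
G5 → F#5
E4 → D#4
A#3 → G##3

A#6 F##5 F#5 D#4 G##3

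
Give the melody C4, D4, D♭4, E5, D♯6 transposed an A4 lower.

Gb3 Ab3 Abb3 Bb4 A5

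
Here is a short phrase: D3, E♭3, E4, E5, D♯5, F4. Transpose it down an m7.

E2 F2 F#3 F#4 E#4 G3

D3 gives E2
Eb3 gives F2
E4 gives F#3
E5 gives F#4
D#5 gives E#4
F4 gives G3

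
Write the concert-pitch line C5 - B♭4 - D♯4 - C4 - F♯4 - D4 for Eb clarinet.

The Eb clarinet sounds a minor third above written, so the written part must be a minor third below concert — transpose each note down.
C5 -> A4
Bb4 -> G4
D#4 -> B#3
C4 -> A3
F#4 -> D#4
D4 -> B3

A4 G4 B#3 A3 D#4 B3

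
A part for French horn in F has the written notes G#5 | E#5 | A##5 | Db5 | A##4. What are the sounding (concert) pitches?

C#5 A#4 D##5 Gb4 D##4

The French horn in F sounds a perfect fifth below written, so transpose each written note down a perfect fifth.
G#5 becomes C#5
E#5 becomes A#4
A##5 becomes D##5
Db5 becomes Gb4
A##4 becomes D##4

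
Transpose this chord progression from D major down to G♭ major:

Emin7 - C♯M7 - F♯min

D major down to G♭ major is an augmented fifth; each chord root moves by that interval while the quality stays the same.
Emin7: root E down an augmented fifth → Ab, giving Abmin7.
C♯M7: root C♯ down an augmented fifth → F, giving FM7.
F♯min: root F♯ down an augmented fifth → Bb, giving Bbmin.

Abmin7 FM7 Bbmin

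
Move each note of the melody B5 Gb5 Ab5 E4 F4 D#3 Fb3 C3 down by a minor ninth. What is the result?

A#4 F4 G4 D#3 E3 C##2 Eb2 B1

B5 to A#4
Gb5 to F4
Ab5 to G4
E4 to D#3
F4 to E3
D#3 to C##2
Fb3 to Eb2
C3 to B1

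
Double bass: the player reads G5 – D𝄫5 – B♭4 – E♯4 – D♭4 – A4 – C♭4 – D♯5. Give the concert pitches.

G4 Dbb4 Bb3 E#3 Db3 A3 Cb3 D#4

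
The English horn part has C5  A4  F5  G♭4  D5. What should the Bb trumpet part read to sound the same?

First find concert pitch: the English horn sounds a perfect fifth below written, so C5 A4 F5 G♭4 D5 sounds F4 D4 Bb4 Cb4 G4.
Then write for Bb trumpet: it sounds a major second below written, so the part must be a major second above concert.
F4 → G4
D4 → E4
Bb4 → C5
Cb4 → Db4
G4 → A4

G4 E4 C5 Db4 A4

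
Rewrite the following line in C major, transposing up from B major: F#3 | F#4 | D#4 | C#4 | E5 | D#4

B major to C major up is a minor second, so every note moves up by that interval.
F#3 gives G3
F#4 gives G4
D#4 gives E4
C#4 gives D4
E5 gives F5
D#4 gives E4

G3 G4 E4 D4 F5 E4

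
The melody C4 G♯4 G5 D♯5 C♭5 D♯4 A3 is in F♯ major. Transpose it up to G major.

F♯ major to G major up is a minor second, so every note moves up by that interval.
C4 gives Db4
G#4 gives A4
G5 gives Ab5
D#5 gives E5
Cb5 gives Dbb5
D#4 gives E4
A3 gives Bb3

Db4 A4 Ab5 E5 Dbb5 E4 Bb3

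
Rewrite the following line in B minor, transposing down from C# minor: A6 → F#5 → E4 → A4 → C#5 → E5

C# minor to B minor down is a major second, so every note moves down by that interval.
A6 to G6
F#5 to E5
E4 to D4
A4 to G4
C#5 to B4
E5 to D5

G6 E5 D4 G4 B4 D5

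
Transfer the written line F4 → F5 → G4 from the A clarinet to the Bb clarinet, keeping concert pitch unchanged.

First find concert pitch: the A clarinet sounds a minor third below written, so F4 F5 G4 sounds D4 D5 E4.
Then write for Bb clarinet: it sounds a major second below written, so the part must be a major second above concert.
D4 → E4
D5 → E5
E4 → F#4

E4 E5 F#4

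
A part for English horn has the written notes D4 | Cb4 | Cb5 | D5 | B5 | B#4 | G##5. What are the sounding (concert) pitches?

G3 Fb3 Fb4 G4 E5 E#4 C##5

Written C4 on the English horn sounds as F3, a perfect fifth lower; apply that shift to every note.
D4 gives G3
Cb4 gives Fb3
Cb5 gives Fb4
D5 gives G4
B5 gives E5
B#4 gives E#4
G##5 gives C##5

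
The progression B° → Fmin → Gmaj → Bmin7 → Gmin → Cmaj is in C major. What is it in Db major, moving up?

C° Gbmin Abmaj Cmin7 Abmin Dbmaj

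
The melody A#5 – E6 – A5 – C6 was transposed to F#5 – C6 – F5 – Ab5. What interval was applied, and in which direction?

Take the first pair: A#5 → F#5. A to F spans 3 letter names, so the interval is some kind of third.
F#5 to A#5 is 4 semitones, which makes it a major third; the second version is lower, so the direction is down.
Checking another pair — C6 → Ab5 — gives the same interval.

down a major third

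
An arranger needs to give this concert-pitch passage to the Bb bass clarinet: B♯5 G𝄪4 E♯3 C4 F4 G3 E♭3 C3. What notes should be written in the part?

C##7 A##5 F##4 D5 G5 A4 F4 D4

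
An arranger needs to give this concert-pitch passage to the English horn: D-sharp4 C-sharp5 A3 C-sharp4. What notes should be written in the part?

A#4 G#5 E4 G#4

The English horn sounds a perfect fifth below written, so the written part must be a perfect fifth above concert — transpose each note up.
D#4 gives A#4
C#5 gives G#5
A3 gives E4
C#4 gives G#4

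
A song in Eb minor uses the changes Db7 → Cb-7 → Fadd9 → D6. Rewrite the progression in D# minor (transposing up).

C#7 B-7 E#add9 C##6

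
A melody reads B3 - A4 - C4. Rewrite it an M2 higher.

A major second up from B3 gives C#4.
A4 up a major second is B4.
A major second up from C4 gives D4.

C#4 B4 D4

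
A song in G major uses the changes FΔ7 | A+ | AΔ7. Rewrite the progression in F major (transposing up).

EbΔ7 G+ GΔ7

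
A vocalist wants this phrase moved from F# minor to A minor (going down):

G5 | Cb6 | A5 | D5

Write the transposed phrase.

From F# down to A is a major sixth; apply that to each pitch.
G5 becomes Bb4
Cb6 becomes Ebb5
A5 becomes C5
D5 becomes F4

Bb4 Ebb5 C5 F4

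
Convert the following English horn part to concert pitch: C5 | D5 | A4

The English horn sounds a perfect fifth below written, so transpose each written note down a perfect fifth.
C5 gives F4
D5 gives G4
A4 gives D4

F4 G4 D4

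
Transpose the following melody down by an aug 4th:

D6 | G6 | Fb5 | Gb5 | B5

D6 becomes Ab5
G6 becomes Db6
Fb5 becomes Cbb5
Gb5 becomes Dbb5
B5 becomes F5

Ab5 Db6 Cbb5 Dbb5 F5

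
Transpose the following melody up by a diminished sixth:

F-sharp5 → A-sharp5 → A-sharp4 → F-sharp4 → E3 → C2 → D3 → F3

Db6 F6 F5 Db5 Cb4 Abb2 Bbb3 Dbb4

F#5 to Db6
A#5 to F6
A#4 to F5
F#4 to Db5
E3 to Cb4
C2 to Abb2
D3 to Bbb3
F3 to Dbb4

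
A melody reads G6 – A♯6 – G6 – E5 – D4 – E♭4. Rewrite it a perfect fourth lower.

G6 becomes D6
A#6 becomes E#6
G6 becomes D6
E5 becomes B4
D4 becomes A3
Eb4 becomes Bb3

D6 E#6 D6 B4 A3 Bb3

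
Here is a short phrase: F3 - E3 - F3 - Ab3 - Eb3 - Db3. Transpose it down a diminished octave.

F3 → F#2
E3 → E#2
F3 → F#2
Ab3 → A2
Eb3 → E2
Db3 → D2

F#2 E#2 F#2 A2 E2 D2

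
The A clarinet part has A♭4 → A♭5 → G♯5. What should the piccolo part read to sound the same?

F3 F4 E#4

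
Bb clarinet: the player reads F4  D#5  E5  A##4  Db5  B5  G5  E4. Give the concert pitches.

Written C4 on the Bb clarinet sounds as Bb3, a major second lower; apply that shift to every note.
F4 to Eb4
D#5 to C#5
E5 to D5
A##4 to G##4
Db5 to Cb5
B5 to A5
G5 to F5
E4 to D4

Eb4 C#5 D5 G##4 Cb5 A5 F5 D4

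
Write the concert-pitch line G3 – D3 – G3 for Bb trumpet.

A3 E3 A3

Written C4 sounds as Bb3 on the Bb trumpet, so concert pitches are written a major second up.
G3 → A3
D3 → E3
G3 → A3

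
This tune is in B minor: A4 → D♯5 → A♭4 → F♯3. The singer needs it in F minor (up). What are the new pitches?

B minor to F minor up is a diminished fifth, so every note moves up by that interval.
A4 becomes Eb5
D#5 becomes A5
Ab4 becomes Ebb5
F#3 becomes C4

Eb5 A5 Ebb5 C4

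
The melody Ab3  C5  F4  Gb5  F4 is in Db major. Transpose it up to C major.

G4 B5 E5 F6 E5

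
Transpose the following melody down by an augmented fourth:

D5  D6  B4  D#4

D5: a fourth down reaches A, and 6 semitones makes it Ab4.
D6: a fourth down reaches A, and 6 semitones makes it Ab5.
B4: a fourth down reaches F, and 6 semitones makes it F4.
An augmented fourth down from D#4 gives A3.

Ab4 Ab5 F4 A3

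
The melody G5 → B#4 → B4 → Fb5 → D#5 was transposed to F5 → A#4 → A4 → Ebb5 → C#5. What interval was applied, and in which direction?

From G5 to F5 is 2 letter names — a second of some quality.
F5 to G5 is 2 semitones, which makes it a major second; the second version is lower, so the direction is down.
Checking another pair — D#5 → C#5 — gives the same interval.

down a major second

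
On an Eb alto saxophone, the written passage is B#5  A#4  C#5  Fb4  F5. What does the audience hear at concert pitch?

D#5 C#4 E4 Abb3 Ab4

Written C4 on the Eb alto saxophone sounds as Eb3, a major sixth lower; apply that shift to every note.
B#5 to D#5
A#4 to C#4
C#5 to E4
Fb4 to Abb3
F5 to Ab4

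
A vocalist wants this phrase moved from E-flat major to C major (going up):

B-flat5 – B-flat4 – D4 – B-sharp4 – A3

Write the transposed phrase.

From E-flat up to C is a major sixth; apply that to each pitch.
Bb5 -> G6
Bb4 -> G5
D4 -> B4
B#4 -> G##5
A3 -> F#4

G6 G5 B4 G##5 F#4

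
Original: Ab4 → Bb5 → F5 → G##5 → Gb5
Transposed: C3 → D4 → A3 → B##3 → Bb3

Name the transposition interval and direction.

down a minor thirteenth

Take the first pair: Ab4 → C3. A to C spans 13 letter names, so the interval is some kind of thirteenth.
C3 to Ab4 is 20 semitones, which makes it a minor thirteenth; the second version is lower, so the direction is down.
Checking another pair — Gb5 → Bb3 — gives the same interval.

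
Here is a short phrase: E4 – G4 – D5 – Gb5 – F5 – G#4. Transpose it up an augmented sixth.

C##5 E#5 B#5 E6 D#6 E##5

E4 gives C##5
G4 gives E#5
D5 gives B#5
Gb5 gives E6
F5 gives D#6
G#4 gives E##5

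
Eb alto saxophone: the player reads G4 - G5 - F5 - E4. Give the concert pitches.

Bb3 Bb4 Ab4 G3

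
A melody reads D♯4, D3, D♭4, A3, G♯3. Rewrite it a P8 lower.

A perfect octave down from D#4 gives D#3.
D3 down a perfect octave is D2.
Db4: an octave down reaches D, and 12 semitones makes it Db3.
A3: an octave down reaches A, and 12 semitones makes it A2.
G#3 down a perfect octave is G#2.

D#3 D2 Db3 A2 G#2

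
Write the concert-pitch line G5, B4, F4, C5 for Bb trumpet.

Written C4 sounds as Bb3 on the Bb trumpet, so concert pitches are written a major second up.
G5 → A5
B4 → C#5
F4 → G4
C5 → D5

A5 C#5 G4 D5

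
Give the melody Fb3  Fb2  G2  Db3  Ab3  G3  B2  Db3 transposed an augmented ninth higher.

G4 G3 A#3 E4 B4 A#4 C##4 E4

Fb3 up an augmented ninth is G4.
An augmented ninth up from Fb2 gives G3.
G2: a ninth up reaches A, and 15 semitones makes it A#3.
Db3 up an augmented ninth is E4.
Ab3 up an augmented ninth is B4.
An augmented ninth up from G3 gives A#4.
B2: a ninth up reaches C, and 15 semitones makes it C##4.
Db3: a ninth up reaches E, and 15 semitones makes it E4.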